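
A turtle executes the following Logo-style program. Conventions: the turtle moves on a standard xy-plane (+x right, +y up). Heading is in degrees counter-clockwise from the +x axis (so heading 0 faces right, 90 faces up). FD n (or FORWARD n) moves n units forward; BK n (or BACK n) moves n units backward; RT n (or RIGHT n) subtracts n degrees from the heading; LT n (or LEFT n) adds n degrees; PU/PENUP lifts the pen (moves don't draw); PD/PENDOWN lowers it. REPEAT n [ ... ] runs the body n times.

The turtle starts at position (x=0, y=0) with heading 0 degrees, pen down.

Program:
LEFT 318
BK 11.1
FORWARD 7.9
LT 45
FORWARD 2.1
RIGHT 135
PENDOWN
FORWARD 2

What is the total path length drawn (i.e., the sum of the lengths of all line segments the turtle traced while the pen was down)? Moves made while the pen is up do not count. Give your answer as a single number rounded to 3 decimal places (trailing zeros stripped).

Executing turtle program step by step:
Start: pos=(0,0), heading=0, pen down
LT 318: heading 0 -> 318
BK 11.1: (0,0) -> (-8.249,7.427) [heading=318, draw]
FD 7.9: (-8.249,7.427) -> (-2.378,2.141) [heading=318, draw]
LT 45: heading 318 -> 3
FD 2.1: (-2.378,2.141) -> (-0.281,2.251) [heading=3, draw]
RT 135: heading 3 -> 228
PD: pen down
FD 2: (-0.281,2.251) -> (-1.619,0.765) [heading=228, draw]
Final: pos=(-1.619,0.765), heading=228, 4 segment(s) drawn

Segment lengths:
  seg 1: (0,0) -> (-8.249,7.427), length = 11.1
  seg 2: (-8.249,7.427) -> (-2.378,2.141), length = 7.9
  seg 3: (-2.378,2.141) -> (-0.281,2.251), length = 2.1
  seg 4: (-0.281,2.251) -> (-1.619,0.765), length = 2
Total = 23.1

Answer: 23.1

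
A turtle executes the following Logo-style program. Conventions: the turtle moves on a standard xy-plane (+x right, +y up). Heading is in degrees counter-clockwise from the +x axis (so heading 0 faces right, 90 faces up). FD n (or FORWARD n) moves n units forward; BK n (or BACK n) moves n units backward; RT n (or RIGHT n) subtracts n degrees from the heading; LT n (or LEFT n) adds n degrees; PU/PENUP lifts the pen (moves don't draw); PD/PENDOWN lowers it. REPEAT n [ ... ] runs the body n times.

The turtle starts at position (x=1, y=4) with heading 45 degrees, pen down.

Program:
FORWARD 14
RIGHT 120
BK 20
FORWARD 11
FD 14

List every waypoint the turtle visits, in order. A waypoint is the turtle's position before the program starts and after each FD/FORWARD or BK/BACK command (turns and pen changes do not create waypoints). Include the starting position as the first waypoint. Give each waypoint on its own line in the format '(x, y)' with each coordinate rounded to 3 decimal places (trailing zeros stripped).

Answer: (1, 4)
(10.899, 13.899)
(5.723, 33.218)
(8.57, 22.593)
(12.194, 9.07)

Derivation:
Executing turtle program step by step:
Start: pos=(1,4), heading=45, pen down
FD 14: (1,4) -> (10.899,13.899) [heading=45, draw]
RT 120: heading 45 -> 285
BK 20: (10.899,13.899) -> (5.723,33.218) [heading=285, draw]
FD 11: (5.723,33.218) -> (8.57,22.593) [heading=285, draw]
FD 14: (8.57,22.593) -> (12.194,9.07) [heading=285, draw]
Final: pos=(12.194,9.07), heading=285, 4 segment(s) drawn
Waypoints (5 total):
(1, 4)
(10.899, 13.899)
(5.723, 33.218)
(8.57, 22.593)
(12.194, 9.07)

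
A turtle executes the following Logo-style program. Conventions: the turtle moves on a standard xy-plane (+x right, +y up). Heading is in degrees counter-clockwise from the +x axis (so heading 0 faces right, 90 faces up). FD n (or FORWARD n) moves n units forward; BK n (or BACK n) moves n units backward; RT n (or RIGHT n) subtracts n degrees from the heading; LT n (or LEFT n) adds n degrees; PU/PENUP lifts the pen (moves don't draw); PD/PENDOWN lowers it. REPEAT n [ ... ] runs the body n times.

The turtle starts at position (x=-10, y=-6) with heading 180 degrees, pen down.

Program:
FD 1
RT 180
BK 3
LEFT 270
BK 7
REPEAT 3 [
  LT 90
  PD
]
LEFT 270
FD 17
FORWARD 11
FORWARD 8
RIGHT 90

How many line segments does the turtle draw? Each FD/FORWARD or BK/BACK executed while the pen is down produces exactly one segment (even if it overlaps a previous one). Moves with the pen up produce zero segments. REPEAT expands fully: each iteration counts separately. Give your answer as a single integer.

Executing turtle program step by step:
Start: pos=(-10,-6), heading=180, pen down
FD 1: (-10,-6) -> (-11,-6) [heading=180, draw]
RT 180: heading 180 -> 0
BK 3: (-11,-6) -> (-14,-6) [heading=0, draw]
LT 270: heading 0 -> 270
BK 7: (-14,-6) -> (-14,1) [heading=270, draw]
REPEAT 3 [
  -- iteration 1/3 --
  LT 90: heading 270 -> 0
  PD: pen down
  -- iteration 2/3 --
  LT 90: heading 0 -> 90
  PD: pen down
  -- iteration 3/3 --
  LT 90: heading 90 -> 180
  PD: pen down
]
LT 270: heading 180 -> 90
FD 17: (-14,1) -> (-14,18) [heading=90, draw]
FD 11: (-14,18) -> (-14,29) [heading=90, draw]
FD 8: (-14,29) -> (-14,37) [heading=90, draw]
RT 90: heading 90 -> 0
Final: pos=(-14,37), heading=0, 6 segment(s) drawn
Segments drawn: 6

Answer: 6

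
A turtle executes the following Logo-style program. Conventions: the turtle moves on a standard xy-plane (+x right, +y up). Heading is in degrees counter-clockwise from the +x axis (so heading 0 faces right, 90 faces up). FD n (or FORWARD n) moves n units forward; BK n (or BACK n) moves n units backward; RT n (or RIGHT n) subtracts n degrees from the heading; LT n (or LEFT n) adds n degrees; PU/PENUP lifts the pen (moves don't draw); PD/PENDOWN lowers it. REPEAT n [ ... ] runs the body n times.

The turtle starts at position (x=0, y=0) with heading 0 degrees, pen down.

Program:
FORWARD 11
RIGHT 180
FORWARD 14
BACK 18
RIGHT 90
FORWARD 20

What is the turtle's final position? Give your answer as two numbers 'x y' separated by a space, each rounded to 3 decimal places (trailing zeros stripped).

Answer: 15 20

Derivation:
Executing turtle program step by step:
Start: pos=(0,0), heading=0, pen down
FD 11: (0,0) -> (11,0) [heading=0, draw]
RT 180: heading 0 -> 180
FD 14: (11,0) -> (-3,0) [heading=180, draw]
BK 18: (-3,0) -> (15,0) [heading=180, draw]
RT 90: heading 180 -> 90
FD 20: (15,0) -> (15,20) [heading=90, draw]
Final: pos=(15,20), heading=90, 4 segment(s) drawn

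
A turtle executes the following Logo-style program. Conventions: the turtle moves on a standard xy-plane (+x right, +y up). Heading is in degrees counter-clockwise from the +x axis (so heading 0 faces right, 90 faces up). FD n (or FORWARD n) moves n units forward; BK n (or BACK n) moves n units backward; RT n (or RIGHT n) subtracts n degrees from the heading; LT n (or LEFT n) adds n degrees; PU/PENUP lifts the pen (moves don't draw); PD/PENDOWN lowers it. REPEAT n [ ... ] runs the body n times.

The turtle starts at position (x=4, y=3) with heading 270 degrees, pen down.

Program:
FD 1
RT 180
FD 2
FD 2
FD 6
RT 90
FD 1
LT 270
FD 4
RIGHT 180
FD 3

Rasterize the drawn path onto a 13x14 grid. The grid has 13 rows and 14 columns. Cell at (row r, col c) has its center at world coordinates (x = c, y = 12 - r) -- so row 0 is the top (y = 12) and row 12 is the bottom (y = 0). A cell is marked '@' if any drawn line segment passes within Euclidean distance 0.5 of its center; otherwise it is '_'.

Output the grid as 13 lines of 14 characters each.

Segment 0: (4,3) -> (4,2)
Segment 1: (4,2) -> (4,4)
Segment 2: (4,4) -> (4,6)
Segment 3: (4,6) -> (4,12)
Segment 4: (4,12) -> (5,12)
Segment 5: (5,12) -> (5,8)
Segment 6: (5,8) -> (5,11)

Answer: ____@@________
____@@________
____@@________
____@@________
____@@________
____@_________
____@_________
____@_________
____@_________
____@_________
____@_________
______________
______________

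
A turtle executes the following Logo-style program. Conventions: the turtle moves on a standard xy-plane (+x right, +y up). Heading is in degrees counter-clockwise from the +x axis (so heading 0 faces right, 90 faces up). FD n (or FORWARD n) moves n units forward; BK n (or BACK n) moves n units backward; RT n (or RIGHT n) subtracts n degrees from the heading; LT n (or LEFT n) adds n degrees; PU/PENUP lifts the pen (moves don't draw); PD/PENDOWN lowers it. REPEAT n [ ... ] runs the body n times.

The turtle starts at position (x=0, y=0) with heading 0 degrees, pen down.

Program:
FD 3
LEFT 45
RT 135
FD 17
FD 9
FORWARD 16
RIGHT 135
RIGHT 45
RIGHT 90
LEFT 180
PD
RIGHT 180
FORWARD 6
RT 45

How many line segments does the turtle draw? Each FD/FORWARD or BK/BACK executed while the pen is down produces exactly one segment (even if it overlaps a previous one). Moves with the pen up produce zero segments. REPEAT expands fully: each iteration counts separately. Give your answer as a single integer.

Executing turtle program step by step:
Start: pos=(0,0), heading=0, pen down
FD 3: (0,0) -> (3,0) [heading=0, draw]
LT 45: heading 0 -> 45
RT 135: heading 45 -> 270
FD 17: (3,0) -> (3,-17) [heading=270, draw]
FD 9: (3,-17) -> (3,-26) [heading=270, draw]
FD 16: (3,-26) -> (3,-42) [heading=270, draw]
RT 135: heading 270 -> 135
RT 45: heading 135 -> 90
RT 90: heading 90 -> 0
LT 180: heading 0 -> 180
PD: pen down
RT 180: heading 180 -> 0
FD 6: (3,-42) -> (9,-42) [heading=0, draw]
RT 45: heading 0 -> 315
Final: pos=(9,-42), heading=315, 5 segment(s) drawn
Segments drawn: 5

Answer: 5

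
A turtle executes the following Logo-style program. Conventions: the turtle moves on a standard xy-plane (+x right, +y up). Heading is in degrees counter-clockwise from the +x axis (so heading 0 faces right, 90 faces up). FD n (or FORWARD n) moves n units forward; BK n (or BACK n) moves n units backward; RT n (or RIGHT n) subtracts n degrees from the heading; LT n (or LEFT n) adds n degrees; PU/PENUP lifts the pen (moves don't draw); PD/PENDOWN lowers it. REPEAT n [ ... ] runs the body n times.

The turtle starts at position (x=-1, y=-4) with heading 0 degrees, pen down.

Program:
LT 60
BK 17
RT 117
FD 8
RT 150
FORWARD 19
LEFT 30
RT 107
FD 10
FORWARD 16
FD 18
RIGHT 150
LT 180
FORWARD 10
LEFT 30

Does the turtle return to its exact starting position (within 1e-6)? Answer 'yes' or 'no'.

Executing turtle program step by step:
Start: pos=(-1,-4), heading=0, pen down
LT 60: heading 0 -> 60
BK 17: (-1,-4) -> (-9.5,-18.722) [heading=60, draw]
RT 117: heading 60 -> 303
FD 8: (-9.5,-18.722) -> (-5.143,-25.432) [heading=303, draw]
RT 150: heading 303 -> 153
FD 19: (-5.143,-25.432) -> (-22.072,-16.806) [heading=153, draw]
LT 30: heading 153 -> 183
RT 107: heading 183 -> 76
FD 10: (-22.072,-16.806) -> (-19.653,-7.103) [heading=76, draw]
FD 16: (-19.653,-7.103) -> (-15.782,8.422) [heading=76, draw]
FD 18: (-15.782,8.422) -> (-11.427,25.887) [heading=76, draw]
RT 150: heading 76 -> 286
LT 180: heading 286 -> 106
FD 10: (-11.427,25.887) -> (-14.184,35.5) [heading=106, draw]
LT 30: heading 106 -> 136
Final: pos=(-14.184,35.5), heading=136, 7 segment(s) drawn

Start position: (-1, -4)
Final position: (-14.184, 35.5)
Distance = 41.642; >= 1e-6 -> NOT closed

Answer: no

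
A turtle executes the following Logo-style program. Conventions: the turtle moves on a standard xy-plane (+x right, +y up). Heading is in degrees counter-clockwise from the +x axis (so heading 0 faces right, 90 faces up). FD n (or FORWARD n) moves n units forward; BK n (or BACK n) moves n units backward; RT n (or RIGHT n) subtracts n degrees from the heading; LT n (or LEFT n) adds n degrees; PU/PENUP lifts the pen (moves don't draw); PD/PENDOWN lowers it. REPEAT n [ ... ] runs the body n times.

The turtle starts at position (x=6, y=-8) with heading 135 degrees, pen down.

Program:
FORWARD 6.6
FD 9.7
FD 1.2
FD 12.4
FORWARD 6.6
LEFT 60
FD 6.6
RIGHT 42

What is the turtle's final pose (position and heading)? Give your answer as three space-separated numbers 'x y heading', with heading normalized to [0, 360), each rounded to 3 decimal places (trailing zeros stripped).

Answer: -26.185 16.101 153

Derivation:
Executing turtle program step by step:
Start: pos=(6,-8), heading=135, pen down
FD 6.6: (6,-8) -> (1.333,-3.333) [heading=135, draw]
FD 9.7: (1.333,-3.333) -> (-5.526,3.526) [heading=135, draw]
FD 1.2: (-5.526,3.526) -> (-6.374,4.374) [heading=135, draw]
FD 12.4: (-6.374,4.374) -> (-15.142,13.142) [heading=135, draw]
FD 6.6: (-15.142,13.142) -> (-19.809,17.809) [heading=135, draw]
LT 60: heading 135 -> 195
FD 6.6: (-19.809,17.809) -> (-26.185,16.101) [heading=195, draw]
RT 42: heading 195 -> 153
Final: pos=(-26.185,16.101), heading=153, 6 segment(s) drawn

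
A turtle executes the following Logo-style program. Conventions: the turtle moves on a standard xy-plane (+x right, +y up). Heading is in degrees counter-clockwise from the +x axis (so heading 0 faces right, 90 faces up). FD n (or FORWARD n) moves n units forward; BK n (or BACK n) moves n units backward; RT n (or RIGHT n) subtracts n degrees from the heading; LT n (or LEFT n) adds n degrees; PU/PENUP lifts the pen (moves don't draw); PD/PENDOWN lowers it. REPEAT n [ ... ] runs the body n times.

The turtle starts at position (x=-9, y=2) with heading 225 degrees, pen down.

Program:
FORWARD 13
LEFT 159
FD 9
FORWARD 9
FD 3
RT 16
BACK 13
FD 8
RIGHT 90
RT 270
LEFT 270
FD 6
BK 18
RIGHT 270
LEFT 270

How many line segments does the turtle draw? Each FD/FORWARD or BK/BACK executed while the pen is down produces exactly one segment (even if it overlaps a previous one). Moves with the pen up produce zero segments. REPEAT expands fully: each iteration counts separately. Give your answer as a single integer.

Answer: 8

Derivation:
Executing turtle program step by step:
Start: pos=(-9,2), heading=225, pen down
FD 13: (-9,2) -> (-18.192,-7.192) [heading=225, draw]
LT 159: heading 225 -> 24
FD 9: (-18.192,-7.192) -> (-9.97,-3.532) [heading=24, draw]
FD 9: (-9.97,-3.532) -> (-1.749,0.129) [heading=24, draw]
FD 3: (-1.749,0.129) -> (0.992,1.349) [heading=24, draw]
RT 16: heading 24 -> 8
BK 13: (0.992,1.349) -> (-11.881,-0.46) [heading=8, draw]
FD 8: (-11.881,-0.46) -> (-3.959,0.653) [heading=8, draw]
RT 90: heading 8 -> 278
RT 270: heading 278 -> 8
LT 270: heading 8 -> 278
FD 6: (-3.959,0.653) -> (-3.124,-5.288) [heading=278, draw]
BK 18: (-3.124,-5.288) -> (-5.629,12.536) [heading=278, draw]
RT 270: heading 278 -> 8
LT 270: heading 8 -> 278
Final: pos=(-5.629,12.536), heading=278, 8 segment(s) drawn
Segments drawn: 8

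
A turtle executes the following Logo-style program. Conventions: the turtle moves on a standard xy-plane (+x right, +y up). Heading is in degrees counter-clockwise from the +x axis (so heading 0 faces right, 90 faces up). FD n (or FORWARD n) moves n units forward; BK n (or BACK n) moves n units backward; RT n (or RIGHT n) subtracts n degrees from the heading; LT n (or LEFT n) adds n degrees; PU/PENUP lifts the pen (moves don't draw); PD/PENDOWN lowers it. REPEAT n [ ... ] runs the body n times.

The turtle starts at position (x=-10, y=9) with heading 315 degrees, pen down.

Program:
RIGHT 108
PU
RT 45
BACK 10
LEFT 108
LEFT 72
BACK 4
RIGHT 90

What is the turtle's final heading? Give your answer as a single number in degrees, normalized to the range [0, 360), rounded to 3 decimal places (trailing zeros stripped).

Answer: 252

Derivation:
Executing turtle program step by step:
Start: pos=(-10,9), heading=315, pen down
RT 108: heading 315 -> 207
PU: pen up
RT 45: heading 207 -> 162
BK 10: (-10,9) -> (-0.489,5.91) [heading=162, move]
LT 108: heading 162 -> 270
LT 72: heading 270 -> 342
BK 4: (-0.489,5.91) -> (-4.294,7.146) [heading=342, move]
RT 90: heading 342 -> 252
Final: pos=(-4.294,7.146), heading=252, 0 segment(s) drawn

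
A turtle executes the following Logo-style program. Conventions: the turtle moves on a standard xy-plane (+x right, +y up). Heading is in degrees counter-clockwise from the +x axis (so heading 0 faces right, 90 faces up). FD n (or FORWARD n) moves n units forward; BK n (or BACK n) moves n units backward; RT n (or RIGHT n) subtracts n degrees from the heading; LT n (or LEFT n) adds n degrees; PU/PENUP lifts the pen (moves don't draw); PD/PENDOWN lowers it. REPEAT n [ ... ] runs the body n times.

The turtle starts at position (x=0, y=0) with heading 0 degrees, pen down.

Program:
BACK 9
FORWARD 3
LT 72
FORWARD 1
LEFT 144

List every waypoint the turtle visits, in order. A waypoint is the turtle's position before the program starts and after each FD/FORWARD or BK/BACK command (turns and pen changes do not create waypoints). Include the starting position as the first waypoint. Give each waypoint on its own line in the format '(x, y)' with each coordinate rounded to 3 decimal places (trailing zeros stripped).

Answer: (0, 0)
(-9, 0)
(-6, 0)
(-5.691, 0.951)

Derivation:
Executing turtle program step by step:
Start: pos=(0,0), heading=0, pen down
BK 9: (0,0) -> (-9,0) [heading=0, draw]
FD 3: (-9,0) -> (-6,0) [heading=0, draw]
LT 72: heading 0 -> 72
FD 1: (-6,0) -> (-5.691,0.951) [heading=72, draw]
LT 144: heading 72 -> 216
Final: pos=(-5.691,0.951), heading=216, 3 segment(s) drawn
Waypoints (4 total):
(0, 0)
(-9, 0)
(-6, 0)
(-5.691, 0.951)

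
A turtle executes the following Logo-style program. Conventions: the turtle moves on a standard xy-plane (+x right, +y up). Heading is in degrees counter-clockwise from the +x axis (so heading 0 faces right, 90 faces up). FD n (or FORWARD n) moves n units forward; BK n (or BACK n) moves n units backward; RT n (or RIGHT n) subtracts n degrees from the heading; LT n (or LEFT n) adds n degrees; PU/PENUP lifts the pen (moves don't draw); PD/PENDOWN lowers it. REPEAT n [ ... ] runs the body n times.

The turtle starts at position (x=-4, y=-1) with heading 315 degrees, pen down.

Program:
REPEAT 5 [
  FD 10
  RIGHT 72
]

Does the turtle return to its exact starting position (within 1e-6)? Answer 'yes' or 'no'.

Answer: yes

Derivation:
Executing turtle program step by step:
Start: pos=(-4,-1), heading=315, pen down
REPEAT 5 [
  -- iteration 1/5 --
  FD 10: (-4,-1) -> (3.071,-8.071) [heading=315, draw]
  RT 72: heading 315 -> 243
  -- iteration 2/5 --
  FD 10: (3.071,-8.071) -> (-1.469,-16.981) [heading=243, draw]
  RT 72: heading 243 -> 171
  -- iteration 3/5 --
  FD 10: (-1.469,-16.981) -> (-11.346,-15.417) [heading=171, draw]
  RT 72: heading 171 -> 99
  -- iteration 4/5 --
  FD 10: (-11.346,-15.417) -> (-12.91,-5.54) [heading=99, draw]
  RT 72: heading 99 -> 27
  -- iteration 5/5 --
  FD 10: (-12.91,-5.54) -> (-4,-1) [heading=27, draw]
  RT 72: heading 27 -> 315
]
Final: pos=(-4,-1), heading=315, 5 segment(s) drawn

Start position: (-4, -1)
Final position: (-4, -1)
Distance = 0; < 1e-6 -> CLOSED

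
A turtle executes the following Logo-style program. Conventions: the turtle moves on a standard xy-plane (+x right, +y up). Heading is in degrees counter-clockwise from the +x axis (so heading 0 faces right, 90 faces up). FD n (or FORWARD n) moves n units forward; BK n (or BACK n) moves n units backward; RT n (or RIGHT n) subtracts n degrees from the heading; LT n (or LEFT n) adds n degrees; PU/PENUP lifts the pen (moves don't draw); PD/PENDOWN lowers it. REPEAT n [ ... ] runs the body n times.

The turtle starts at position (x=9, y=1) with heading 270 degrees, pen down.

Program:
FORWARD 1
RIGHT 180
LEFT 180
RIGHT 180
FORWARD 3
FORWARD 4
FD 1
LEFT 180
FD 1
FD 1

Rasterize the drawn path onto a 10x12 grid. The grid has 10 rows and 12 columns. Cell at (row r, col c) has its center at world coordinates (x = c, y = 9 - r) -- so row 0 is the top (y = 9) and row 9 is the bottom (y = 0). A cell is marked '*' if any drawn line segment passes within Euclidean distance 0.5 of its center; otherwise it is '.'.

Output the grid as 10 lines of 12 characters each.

Segment 0: (9,1) -> (9,0)
Segment 1: (9,0) -> (9,3)
Segment 2: (9,3) -> (9,7)
Segment 3: (9,7) -> (9,8)
Segment 4: (9,8) -> (9,7)
Segment 5: (9,7) -> (9,6)

Answer: ............
.........*..
.........*..
.........*..
.........*..
.........*..
.........*..
.........*..
.........*..
.........*..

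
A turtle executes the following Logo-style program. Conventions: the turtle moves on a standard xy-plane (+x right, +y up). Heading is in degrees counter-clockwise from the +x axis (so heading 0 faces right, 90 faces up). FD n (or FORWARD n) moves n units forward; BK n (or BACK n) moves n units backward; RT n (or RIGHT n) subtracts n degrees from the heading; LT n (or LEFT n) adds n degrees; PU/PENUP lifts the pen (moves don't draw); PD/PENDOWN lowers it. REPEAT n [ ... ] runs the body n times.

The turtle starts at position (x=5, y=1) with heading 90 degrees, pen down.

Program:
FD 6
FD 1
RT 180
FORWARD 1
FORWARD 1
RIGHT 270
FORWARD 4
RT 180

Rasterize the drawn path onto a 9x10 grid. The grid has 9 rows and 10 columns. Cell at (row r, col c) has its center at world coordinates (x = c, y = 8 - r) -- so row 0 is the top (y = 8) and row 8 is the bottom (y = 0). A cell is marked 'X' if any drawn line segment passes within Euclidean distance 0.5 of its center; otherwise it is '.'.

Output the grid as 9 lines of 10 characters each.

Segment 0: (5,1) -> (5,7)
Segment 1: (5,7) -> (5,8)
Segment 2: (5,8) -> (5,7)
Segment 3: (5,7) -> (5,6)
Segment 4: (5,6) -> (9,6)

Answer: .....X....
.....X....
.....XXXXX
.....X....
.....X....
.....X....
.....X....
.....X....
..........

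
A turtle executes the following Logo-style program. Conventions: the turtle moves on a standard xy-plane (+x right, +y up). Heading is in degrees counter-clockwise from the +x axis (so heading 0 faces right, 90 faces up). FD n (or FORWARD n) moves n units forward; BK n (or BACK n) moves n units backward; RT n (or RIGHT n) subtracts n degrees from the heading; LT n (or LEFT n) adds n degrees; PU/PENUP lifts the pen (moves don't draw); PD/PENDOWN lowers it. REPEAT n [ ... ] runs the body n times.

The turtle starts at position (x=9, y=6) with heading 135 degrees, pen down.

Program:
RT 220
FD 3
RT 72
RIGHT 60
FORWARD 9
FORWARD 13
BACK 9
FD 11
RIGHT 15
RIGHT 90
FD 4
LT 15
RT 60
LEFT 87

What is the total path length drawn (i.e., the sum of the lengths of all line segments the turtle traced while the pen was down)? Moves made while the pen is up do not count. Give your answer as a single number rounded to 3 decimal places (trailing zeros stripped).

Executing turtle program step by step:
Start: pos=(9,6), heading=135, pen down
RT 220: heading 135 -> 275
FD 3: (9,6) -> (9.261,3.011) [heading=275, draw]
RT 72: heading 275 -> 203
RT 60: heading 203 -> 143
FD 9: (9.261,3.011) -> (2.074,8.428) [heading=143, draw]
FD 13: (2.074,8.428) -> (-8.309,16.251) [heading=143, draw]
BK 9: (-8.309,16.251) -> (-1.121,10.835) [heading=143, draw]
FD 11: (-1.121,10.835) -> (-9.906,17.455) [heading=143, draw]
RT 15: heading 143 -> 128
RT 90: heading 128 -> 38
FD 4: (-9.906,17.455) -> (-6.754,19.918) [heading=38, draw]
LT 15: heading 38 -> 53
RT 60: heading 53 -> 353
LT 87: heading 353 -> 80
Final: pos=(-6.754,19.918), heading=80, 6 segment(s) drawn

Segment lengths:
  seg 1: (9,6) -> (9.261,3.011), length = 3
  seg 2: (9.261,3.011) -> (2.074,8.428), length = 9
  seg 3: (2.074,8.428) -> (-8.309,16.251), length = 13
  seg 4: (-8.309,16.251) -> (-1.121,10.835), length = 9
  seg 5: (-1.121,10.835) -> (-9.906,17.455), length = 11
  seg 6: (-9.906,17.455) -> (-6.754,19.918), length = 4
Total = 49

Answer: 49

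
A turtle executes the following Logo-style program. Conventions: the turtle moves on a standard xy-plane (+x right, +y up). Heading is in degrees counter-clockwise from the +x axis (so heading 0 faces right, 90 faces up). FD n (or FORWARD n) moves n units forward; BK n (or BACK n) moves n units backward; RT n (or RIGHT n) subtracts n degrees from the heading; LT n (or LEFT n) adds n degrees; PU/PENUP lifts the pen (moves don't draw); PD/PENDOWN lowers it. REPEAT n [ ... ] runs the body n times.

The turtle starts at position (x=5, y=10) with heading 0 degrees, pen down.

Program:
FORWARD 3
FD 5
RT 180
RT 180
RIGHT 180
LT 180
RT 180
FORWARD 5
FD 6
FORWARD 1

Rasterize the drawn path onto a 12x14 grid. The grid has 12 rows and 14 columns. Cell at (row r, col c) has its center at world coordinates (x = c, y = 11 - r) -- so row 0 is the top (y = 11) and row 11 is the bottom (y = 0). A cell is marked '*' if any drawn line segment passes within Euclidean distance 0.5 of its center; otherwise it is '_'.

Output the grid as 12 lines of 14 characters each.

Segment 0: (5,10) -> (8,10)
Segment 1: (8,10) -> (13,10)
Segment 2: (13,10) -> (8,10)
Segment 3: (8,10) -> (2,10)
Segment 4: (2,10) -> (1,10)

Answer: ______________
_*************
______________
______________
______________
______________
______________
______________
______________
______________
______________
______________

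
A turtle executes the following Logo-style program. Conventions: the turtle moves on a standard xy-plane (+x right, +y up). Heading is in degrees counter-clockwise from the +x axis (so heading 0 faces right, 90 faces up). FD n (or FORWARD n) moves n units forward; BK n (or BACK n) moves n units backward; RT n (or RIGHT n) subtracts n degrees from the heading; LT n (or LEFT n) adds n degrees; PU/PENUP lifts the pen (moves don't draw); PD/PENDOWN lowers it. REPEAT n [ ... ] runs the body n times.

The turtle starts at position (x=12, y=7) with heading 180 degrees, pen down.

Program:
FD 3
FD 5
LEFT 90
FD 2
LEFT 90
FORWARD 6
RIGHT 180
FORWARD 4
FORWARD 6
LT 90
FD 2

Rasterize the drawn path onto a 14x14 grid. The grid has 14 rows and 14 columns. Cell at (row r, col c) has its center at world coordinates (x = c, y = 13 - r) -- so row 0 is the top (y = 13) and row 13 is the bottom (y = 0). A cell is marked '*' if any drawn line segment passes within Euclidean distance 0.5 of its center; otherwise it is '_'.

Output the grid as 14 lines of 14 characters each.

Answer: ______________
______________
______________
______________
______________
______________
____*********_
____*_________
***********___
*_____________
*_____________
______________
______________
______________

Derivation:
Segment 0: (12,7) -> (9,7)
Segment 1: (9,7) -> (4,7)
Segment 2: (4,7) -> (4,5)
Segment 3: (4,5) -> (10,5)
Segment 4: (10,5) -> (6,5)
Segment 5: (6,5) -> (0,5)
Segment 6: (0,5) -> (-0,3)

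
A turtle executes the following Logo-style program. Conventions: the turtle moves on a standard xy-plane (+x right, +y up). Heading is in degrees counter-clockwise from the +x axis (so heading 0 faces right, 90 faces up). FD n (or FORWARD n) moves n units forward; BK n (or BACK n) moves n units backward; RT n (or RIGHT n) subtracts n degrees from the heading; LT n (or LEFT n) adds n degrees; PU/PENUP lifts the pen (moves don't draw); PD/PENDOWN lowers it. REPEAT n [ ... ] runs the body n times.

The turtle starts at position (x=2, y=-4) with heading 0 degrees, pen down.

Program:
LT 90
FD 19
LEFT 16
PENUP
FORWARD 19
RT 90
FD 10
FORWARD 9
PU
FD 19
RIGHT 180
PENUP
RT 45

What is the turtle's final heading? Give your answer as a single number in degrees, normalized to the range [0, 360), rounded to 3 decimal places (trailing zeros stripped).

Answer: 151

Derivation:
Executing turtle program step by step:
Start: pos=(2,-4), heading=0, pen down
LT 90: heading 0 -> 90
FD 19: (2,-4) -> (2,15) [heading=90, draw]
LT 16: heading 90 -> 106
PU: pen up
FD 19: (2,15) -> (-3.237,33.264) [heading=106, move]
RT 90: heading 106 -> 16
FD 10: (-3.237,33.264) -> (6.376,36.02) [heading=16, move]
FD 9: (6.376,36.02) -> (15.027,38.501) [heading=16, move]
PU: pen up
FD 19: (15.027,38.501) -> (33.291,43.738) [heading=16, move]
RT 180: heading 16 -> 196
PU: pen up
RT 45: heading 196 -> 151
Final: pos=(33.291,43.738), heading=151, 1 segment(s) drawn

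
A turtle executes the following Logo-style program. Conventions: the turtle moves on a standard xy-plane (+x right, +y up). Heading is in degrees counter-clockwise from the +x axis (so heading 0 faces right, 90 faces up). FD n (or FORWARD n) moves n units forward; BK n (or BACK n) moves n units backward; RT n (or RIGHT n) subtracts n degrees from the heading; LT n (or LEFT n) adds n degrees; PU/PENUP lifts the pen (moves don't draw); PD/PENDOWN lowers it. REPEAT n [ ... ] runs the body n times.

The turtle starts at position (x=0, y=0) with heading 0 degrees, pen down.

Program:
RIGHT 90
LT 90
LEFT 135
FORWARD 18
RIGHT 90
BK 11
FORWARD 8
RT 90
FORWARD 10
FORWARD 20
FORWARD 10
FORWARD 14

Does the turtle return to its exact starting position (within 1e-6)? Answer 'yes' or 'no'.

Answer: no

Derivation:
Executing turtle program step by step:
Start: pos=(0,0), heading=0, pen down
RT 90: heading 0 -> 270
LT 90: heading 270 -> 0
LT 135: heading 0 -> 135
FD 18: (0,0) -> (-12.728,12.728) [heading=135, draw]
RT 90: heading 135 -> 45
BK 11: (-12.728,12.728) -> (-20.506,4.95) [heading=45, draw]
FD 8: (-20.506,4.95) -> (-14.849,10.607) [heading=45, draw]
RT 90: heading 45 -> 315
FD 10: (-14.849,10.607) -> (-7.778,3.536) [heading=315, draw]
FD 20: (-7.778,3.536) -> (6.364,-10.607) [heading=315, draw]
FD 10: (6.364,-10.607) -> (13.435,-17.678) [heading=315, draw]
FD 14: (13.435,-17.678) -> (23.335,-27.577) [heading=315, draw]
Final: pos=(23.335,-27.577), heading=315, 7 segment(s) drawn

Start position: (0, 0)
Final position: (23.335, -27.577)
Distance = 36.125; >= 1e-6 -> NOT closed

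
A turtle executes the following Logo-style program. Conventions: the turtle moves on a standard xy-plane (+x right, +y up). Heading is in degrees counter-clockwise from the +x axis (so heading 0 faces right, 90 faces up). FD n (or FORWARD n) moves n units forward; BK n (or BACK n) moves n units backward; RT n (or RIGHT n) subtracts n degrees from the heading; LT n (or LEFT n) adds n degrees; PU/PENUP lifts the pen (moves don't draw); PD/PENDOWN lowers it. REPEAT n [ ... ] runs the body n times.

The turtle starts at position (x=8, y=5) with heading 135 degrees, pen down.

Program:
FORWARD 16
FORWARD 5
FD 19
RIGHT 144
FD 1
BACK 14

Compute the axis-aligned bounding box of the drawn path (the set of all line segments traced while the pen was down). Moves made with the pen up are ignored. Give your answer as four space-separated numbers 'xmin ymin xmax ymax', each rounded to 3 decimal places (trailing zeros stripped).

Executing turtle program step by step:
Start: pos=(8,5), heading=135, pen down
FD 16: (8,5) -> (-3.314,16.314) [heading=135, draw]
FD 5: (-3.314,16.314) -> (-6.849,19.849) [heading=135, draw]
FD 19: (-6.849,19.849) -> (-20.284,33.284) [heading=135, draw]
RT 144: heading 135 -> 351
FD 1: (-20.284,33.284) -> (-19.297,33.128) [heading=351, draw]
BK 14: (-19.297,33.128) -> (-33.124,35.318) [heading=351, draw]
Final: pos=(-33.124,35.318), heading=351, 5 segment(s) drawn

Segment endpoints: x in {-33.124, -20.284, -19.297, -6.849, -3.314, 8}, y in {5, 16.314, 19.849, 33.128, 33.284, 35.318}
xmin=-33.124, ymin=5, xmax=8, ymax=35.318

Answer: -33.124 5 8 35.318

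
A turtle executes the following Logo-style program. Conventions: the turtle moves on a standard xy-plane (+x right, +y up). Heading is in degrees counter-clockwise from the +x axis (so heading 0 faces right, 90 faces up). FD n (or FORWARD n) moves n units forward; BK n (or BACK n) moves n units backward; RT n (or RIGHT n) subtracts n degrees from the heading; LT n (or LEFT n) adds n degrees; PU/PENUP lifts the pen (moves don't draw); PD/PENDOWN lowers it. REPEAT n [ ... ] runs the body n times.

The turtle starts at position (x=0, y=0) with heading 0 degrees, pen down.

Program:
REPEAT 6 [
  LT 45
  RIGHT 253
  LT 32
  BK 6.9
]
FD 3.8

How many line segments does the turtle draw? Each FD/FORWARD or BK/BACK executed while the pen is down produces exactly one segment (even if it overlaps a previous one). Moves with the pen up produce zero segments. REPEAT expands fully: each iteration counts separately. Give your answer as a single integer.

Executing turtle program step by step:
Start: pos=(0,0), heading=0, pen down
REPEAT 6 [
  -- iteration 1/6 --
  LT 45: heading 0 -> 45
  RT 253: heading 45 -> 152
  LT 32: heading 152 -> 184
  BK 6.9: (0,0) -> (6.883,0.481) [heading=184, draw]
  -- iteration 2/6 --
  LT 45: heading 184 -> 229
  RT 253: heading 229 -> 336
  LT 32: heading 336 -> 8
  BK 6.9: (6.883,0.481) -> (0.05,-0.479) [heading=8, draw]
  -- iteration 3/6 --
  LT 45: heading 8 -> 53
  RT 253: heading 53 -> 160
  LT 32: heading 160 -> 192
  BK 6.9: (0.05,-0.479) -> (6.8,0.956) [heading=192, draw]
  -- iteration 4/6 --
  LT 45: heading 192 -> 237
  RT 253: heading 237 -> 344
  LT 32: heading 344 -> 16
  BK 6.9: (6.8,0.956) -> (0.167,-0.946) [heading=16, draw]
  -- iteration 5/6 --
  LT 45: heading 16 -> 61
  RT 253: heading 61 -> 168
  LT 32: heading 168 -> 200
  BK 6.9: (0.167,-0.946) -> (6.651,1.414) [heading=200, draw]
  -- iteration 6/6 --
  LT 45: heading 200 -> 245
  RT 253: heading 245 -> 352
  LT 32: heading 352 -> 24
  BK 6.9: (6.651,1.414) -> (0.347,-1.393) [heading=24, draw]
]
FD 3.8: (0.347,-1.393) -> (3.819,0.153) [heading=24, draw]
Final: pos=(3.819,0.153), heading=24, 7 segment(s) drawn
Segments drawn: 7

Answer: 7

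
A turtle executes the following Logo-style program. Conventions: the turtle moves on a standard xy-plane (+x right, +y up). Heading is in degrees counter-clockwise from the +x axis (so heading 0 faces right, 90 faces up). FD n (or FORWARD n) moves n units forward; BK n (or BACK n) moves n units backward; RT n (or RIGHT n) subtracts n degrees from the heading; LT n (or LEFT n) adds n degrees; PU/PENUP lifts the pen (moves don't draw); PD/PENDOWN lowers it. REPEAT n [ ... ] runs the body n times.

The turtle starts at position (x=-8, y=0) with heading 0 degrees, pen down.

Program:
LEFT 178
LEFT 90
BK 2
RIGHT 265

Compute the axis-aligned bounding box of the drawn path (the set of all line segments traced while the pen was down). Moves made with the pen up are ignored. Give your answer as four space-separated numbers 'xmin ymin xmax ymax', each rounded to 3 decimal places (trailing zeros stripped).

Answer: -8 0 -7.93 1.999

Derivation:
Executing turtle program step by step:
Start: pos=(-8,0), heading=0, pen down
LT 178: heading 0 -> 178
LT 90: heading 178 -> 268
BK 2: (-8,0) -> (-7.93,1.999) [heading=268, draw]
RT 265: heading 268 -> 3
Final: pos=(-7.93,1.999), heading=3, 1 segment(s) drawn

Segment endpoints: x in {-8, -7.93}, y in {0, 1.999}
xmin=-8, ymin=0, xmax=-7.93, ymax=1.999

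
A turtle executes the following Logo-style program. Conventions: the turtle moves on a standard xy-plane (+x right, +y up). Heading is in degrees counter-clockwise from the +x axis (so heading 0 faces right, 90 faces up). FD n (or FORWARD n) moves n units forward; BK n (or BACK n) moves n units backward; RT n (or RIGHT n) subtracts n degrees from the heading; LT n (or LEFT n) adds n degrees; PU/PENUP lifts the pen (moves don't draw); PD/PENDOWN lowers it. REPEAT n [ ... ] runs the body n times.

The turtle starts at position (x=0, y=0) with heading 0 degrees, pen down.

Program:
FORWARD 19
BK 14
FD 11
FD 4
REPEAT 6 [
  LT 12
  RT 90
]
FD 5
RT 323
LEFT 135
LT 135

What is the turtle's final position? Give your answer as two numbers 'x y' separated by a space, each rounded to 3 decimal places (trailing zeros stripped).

Executing turtle program step by step:
Start: pos=(0,0), heading=0, pen down
FD 19: (0,0) -> (19,0) [heading=0, draw]
BK 14: (19,0) -> (5,0) [heading=0, draw]
FD 11: (5,0) -> (16,0) [heading=0, draw]
FD 4: (16,0) -> (20,0) [heading=0, draw]
REPEAT 6 [
  -- iteration 1/6 --
  LT 12: heading 0 -> 12
  RT 90: heading 12 -> 282
  -- iteration 2/6 --
  LT 12: heading 282 -> 294
  RT 90: heading 294 -> 204
  -- iteration 3/6 --
  LT 12: heading 204 -> 216
  RT 90: heading 216 -> 126
  -- iteration 4/6 --
  LT 12: heading 126 -> 138
  RT 90: heading 138 -> 48
  -- iteration 5/6 --
  LT 12: heading 48 -> 60
  RT 90: heading 60 -> 330
  -- iteration 6/6 --
  LT 12: heading 330 -> 342
  RT 90: heading 342 -> 252
]
FD 5: (20,0) -> (18.455,-4.755) [heading=252, draw]
RT 323: heading 252 -> 289
LT 135: heading 289 -> 64
LT 135: heading 64 -> 199
Final: pos=(18.455,-4.755), heading=199, 5 segment(s) drawn

Answer: 18.455 -4.755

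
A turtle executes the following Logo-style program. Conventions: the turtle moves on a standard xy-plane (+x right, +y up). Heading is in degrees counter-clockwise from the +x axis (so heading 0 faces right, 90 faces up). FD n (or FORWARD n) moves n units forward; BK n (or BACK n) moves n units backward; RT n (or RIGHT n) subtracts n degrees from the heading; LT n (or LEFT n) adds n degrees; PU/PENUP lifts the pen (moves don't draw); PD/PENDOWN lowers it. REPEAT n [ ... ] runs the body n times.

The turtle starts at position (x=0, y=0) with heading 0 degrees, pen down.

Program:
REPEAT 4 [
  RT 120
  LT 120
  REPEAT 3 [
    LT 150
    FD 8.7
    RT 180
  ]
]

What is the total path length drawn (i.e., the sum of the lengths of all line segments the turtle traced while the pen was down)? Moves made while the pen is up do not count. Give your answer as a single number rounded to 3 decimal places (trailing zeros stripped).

Answer: 104.4

Derivation:
Executing turtle program step by step:
Start: pos=(0,0), heading=0, pen down
REPEAT 4 [
  -- iteration 1/4 --
  RT 120: heading 0 -> 240
  LT 120: heading 240 -> 0
  REPEAT 3 [
    -- iteration 1/3 --
    LT 150: heading 0 -> 150
    FD 8.7: (0,0) -> (-7.534,4.35) [heading=150, draw]
    RT 180: heading 150 -> 330
    -- iteration 2/3 --
    LT 150: heading 330 -> 120
    FD 8.7: (-7.534,4.35) -> (-11.884,11.884) [heading=120, draw]
    RT 180: heading 120 -> 300
    -- iteration 3/3 --
    LT 150: heading 300 -> 90
    FD 8.7: (-11.884,11.884) -> (-11.884,20.584) [heading=90, draw]
    RT 180: heading 90 -> 270
  ]
  -- iteration 2/4 --
  RT 120: heading 270 -> 150
  LT 120: heading 150 -> 270
  REPEAT 3 [
    -- iteration 1/3 --
    LT 150: heading 270 -> 60
    FD 8.7: (-11.884,20.584) -> (-7.534,28.119) [heading=60, draw]
    RT 180: heading 60 -> 240
    -- iteration 2/3 --
    LT 150: heading 240 -> 30
    FD 8.7: (-7.534,28.119) -> (0,32.469) [heading=30, draw]
    RT 180: heading 30 -> 210
    -- iteration 3/3 --
    LT 150: heading 210 -> 0
    FD 8.7: (0,32.469) -> (8.7,32.469) [heading=0, draw]
    RT 180: heading 0 -> 180
  ]
  -- iteration 3/4 --
  RT 120: heading 180 -> 60
  LT 120: heading 60 -> 180
  REPEAT 3 [
    -- iteration 1/3 --
    LT 150: heading 180 -> 330
    FD 8.7: (8.7,32.469) -> (16.234,28.119) [heading=330, draw]
    RT 180: heading 330 -> 150
    -- iteration 2/3 --
    LT 150: heading 150 -> 300
    FD 8.7: (16.234,28.119) -> (20.584,20.584) [heading=300, draw]
    RT 180: heading 300 -> 120
    -- iteration 3/3 --
    LT 150: heading 120 -> 270
    FD 8.7: (20.584,20.584) -> (20.584,11.884) [heading=270, draw]
    RT 180: heading 270 -> 90
  ]
  -- iteration 4/4 --
  RT 120: heading 90 -> 330
  LT 120: heading 330 -> 90
  REPEAT 3 [
    -- iteration 1/3 --
    LT 150: heading 90 -> 240
    FD 8.7: (20.584,11.884) -> (16.234,4.35) [heading=240, draw]
    RT 180: heading 240 -> 60
    -- iteration 2/3 --
    LT 150: heading 60 -> 210
    FD 8.7: (16.234,4.35) -> (8.7,0) [heading=210, draw]
    RT 180: heading 210 -> 30
    -- iteration 3/3 --
    LT 150: heading 30 -> 180
    FD 8.7: (8.7,0) -> (0,0) [heading=180, draw]
    RT 180: heading 180 -> 0
  ]
]
Final: pos=(0,0), heading=0, 12 segment(s) drawn

Segment lengths:
  seg 1: (0,0) -> (-7.534,4.35), length = 8.7
  seg 2: (-7.534,4.35) -> (-11.884,11.884), length = 8.7
  seg 3: (-11.884,11.884) -> (-11.884,20.584), length = 8.7
  seg 4: (-11.884,20.584) -> (-7.534,28.119), length = 8.7
  seg 5: (-7.534,28.119) -> (0,32.469), length = 8.7
  seg 6: (0,32.469) -> (8.7,32.469), length = 8.7
  seg 7: (8.7,32.469) -> (16.234,28.119), length = 8.7
  seg 8: (16.234,28.119) -> (20.584,20.584), length = 8.7
  seg 9: (20.584,20.584) -> (20.584,11.884), length = 8.7
  seg 10: (20.584,11.884) -> (16.234,4.35), length = 8.7
  seg 11: (16.234,4.35) -> (8.7,0), length = 8.7
  seg 12: (8.7,0) -> (0,0), length = 8.7
Total = 104.4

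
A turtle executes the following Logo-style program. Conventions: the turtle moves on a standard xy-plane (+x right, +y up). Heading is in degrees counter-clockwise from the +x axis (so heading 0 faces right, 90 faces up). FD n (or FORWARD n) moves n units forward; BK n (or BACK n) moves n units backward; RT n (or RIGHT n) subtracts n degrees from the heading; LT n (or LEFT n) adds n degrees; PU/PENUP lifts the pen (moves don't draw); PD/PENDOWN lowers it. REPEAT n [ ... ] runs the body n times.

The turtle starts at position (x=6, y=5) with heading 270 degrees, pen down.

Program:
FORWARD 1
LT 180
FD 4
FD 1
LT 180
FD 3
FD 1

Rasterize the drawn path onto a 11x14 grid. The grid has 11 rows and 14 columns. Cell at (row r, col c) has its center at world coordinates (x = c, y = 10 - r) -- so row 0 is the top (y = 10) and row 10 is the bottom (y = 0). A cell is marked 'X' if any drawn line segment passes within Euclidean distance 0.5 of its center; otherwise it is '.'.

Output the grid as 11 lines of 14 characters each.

Segment 0: (6,5) -> (6,4)
Segment 1: (6,4) -> (6,8)
Segment 2: (6,8) -> (6,9)
Segment 3: (6,9) -> (6,6)
Segment 4: (6,6) -> (6,5)

Answer: ..............
......X.......
......X.......
......X.......
......X.......
......X.......
......X.......
..............
..............
..............
..............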